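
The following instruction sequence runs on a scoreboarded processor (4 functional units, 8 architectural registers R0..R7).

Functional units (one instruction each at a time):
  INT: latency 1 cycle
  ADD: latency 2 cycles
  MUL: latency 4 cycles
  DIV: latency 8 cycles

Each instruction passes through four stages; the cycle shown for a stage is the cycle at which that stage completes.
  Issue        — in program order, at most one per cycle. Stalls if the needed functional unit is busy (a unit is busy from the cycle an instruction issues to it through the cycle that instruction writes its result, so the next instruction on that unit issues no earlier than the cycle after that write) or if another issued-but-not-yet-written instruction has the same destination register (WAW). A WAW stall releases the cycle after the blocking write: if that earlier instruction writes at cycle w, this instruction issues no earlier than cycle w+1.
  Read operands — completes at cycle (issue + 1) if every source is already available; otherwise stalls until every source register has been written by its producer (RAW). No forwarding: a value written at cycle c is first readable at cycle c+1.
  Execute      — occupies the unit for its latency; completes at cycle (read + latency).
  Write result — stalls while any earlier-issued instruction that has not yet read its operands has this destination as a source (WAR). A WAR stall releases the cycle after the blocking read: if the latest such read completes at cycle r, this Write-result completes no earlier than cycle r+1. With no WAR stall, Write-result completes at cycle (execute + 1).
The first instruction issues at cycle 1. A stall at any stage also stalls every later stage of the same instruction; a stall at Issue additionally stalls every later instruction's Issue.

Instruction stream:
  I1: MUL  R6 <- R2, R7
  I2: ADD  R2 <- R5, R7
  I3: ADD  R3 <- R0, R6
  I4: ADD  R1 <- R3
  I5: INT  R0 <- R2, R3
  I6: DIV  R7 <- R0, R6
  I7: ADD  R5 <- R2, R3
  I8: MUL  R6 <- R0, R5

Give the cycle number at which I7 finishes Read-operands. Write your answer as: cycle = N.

cycle = 18

c1: I1 dispatched to MUL
c2: I1 operands ready; I2 dispatched to ADD
c3: I2 operands ready
c5: I2 complete
c6: I1 complete; R2←I2
c7: R6←I1; I3 dispatched to ADD
c8: I3 operands ready
c10: I3 complete
c11: R3←I3
c12: I4 dispatched to ADD
c13: I4 operands ready; I5 dispatched to INT
c14: I5 operands ready; I6 dispatched to DIV
c15: I4 complete; I5 complete
c16: R1←I4; R0←I5
c17: I6 operands ready; I7 dispatched to ADD
c18: I7 operands ready; I8 dispatched to MUL
c20: I7 complete
c21: R5←I7
c22: I8 operands ready
c25: I6 complete
c26: R7←I6; I8 complete
c27: R6←I8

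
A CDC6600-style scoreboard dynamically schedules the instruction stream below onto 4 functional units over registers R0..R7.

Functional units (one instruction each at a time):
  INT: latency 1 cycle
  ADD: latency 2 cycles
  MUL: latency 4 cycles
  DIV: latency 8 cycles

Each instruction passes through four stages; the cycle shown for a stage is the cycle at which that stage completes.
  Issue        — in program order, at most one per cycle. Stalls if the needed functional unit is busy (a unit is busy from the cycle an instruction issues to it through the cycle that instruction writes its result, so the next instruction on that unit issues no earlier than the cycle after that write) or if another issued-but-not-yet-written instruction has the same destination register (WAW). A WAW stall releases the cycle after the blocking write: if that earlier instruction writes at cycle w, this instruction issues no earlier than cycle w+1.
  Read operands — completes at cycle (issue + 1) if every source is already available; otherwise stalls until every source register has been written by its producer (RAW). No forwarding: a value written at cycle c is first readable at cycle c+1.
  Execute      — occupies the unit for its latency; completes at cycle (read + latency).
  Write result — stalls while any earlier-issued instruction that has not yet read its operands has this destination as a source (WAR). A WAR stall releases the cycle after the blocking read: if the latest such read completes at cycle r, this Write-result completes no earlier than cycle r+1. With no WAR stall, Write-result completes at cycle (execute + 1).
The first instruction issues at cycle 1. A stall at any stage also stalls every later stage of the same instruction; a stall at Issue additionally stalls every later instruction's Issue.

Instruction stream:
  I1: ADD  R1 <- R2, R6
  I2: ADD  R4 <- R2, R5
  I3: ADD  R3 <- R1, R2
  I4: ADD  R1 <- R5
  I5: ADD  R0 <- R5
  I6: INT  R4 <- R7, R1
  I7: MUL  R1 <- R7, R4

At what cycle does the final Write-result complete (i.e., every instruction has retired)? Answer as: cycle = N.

cycle = 31

[1] I1 dispatched to ADD
[2] I1 operands ready
[4] I1 complete
[5] R1←I1
[6] I2 dispatched to ADD
[7] I2 operands ready
[9] I2 complete
[10] R4←I2
[11] I3 dispatched to ADD
[12] I3 operands ready
[14] I3 complete
[15] R3←I3
[16] I4 dispatched to ADD
[17] I4 operands ready
[19] I4 complete
[20] R1←I4
[21] I5 dispatched to ADD
[22] I5 operands ready | I6 dispatched to INT
[23] I6 operands ready | I7 dispatched to MUL
[24] I5 complete | I6 complete
[25] R0←I5 | R4←I6
[26] I7 operands ready
[30] I7 complete
[31] R1←I7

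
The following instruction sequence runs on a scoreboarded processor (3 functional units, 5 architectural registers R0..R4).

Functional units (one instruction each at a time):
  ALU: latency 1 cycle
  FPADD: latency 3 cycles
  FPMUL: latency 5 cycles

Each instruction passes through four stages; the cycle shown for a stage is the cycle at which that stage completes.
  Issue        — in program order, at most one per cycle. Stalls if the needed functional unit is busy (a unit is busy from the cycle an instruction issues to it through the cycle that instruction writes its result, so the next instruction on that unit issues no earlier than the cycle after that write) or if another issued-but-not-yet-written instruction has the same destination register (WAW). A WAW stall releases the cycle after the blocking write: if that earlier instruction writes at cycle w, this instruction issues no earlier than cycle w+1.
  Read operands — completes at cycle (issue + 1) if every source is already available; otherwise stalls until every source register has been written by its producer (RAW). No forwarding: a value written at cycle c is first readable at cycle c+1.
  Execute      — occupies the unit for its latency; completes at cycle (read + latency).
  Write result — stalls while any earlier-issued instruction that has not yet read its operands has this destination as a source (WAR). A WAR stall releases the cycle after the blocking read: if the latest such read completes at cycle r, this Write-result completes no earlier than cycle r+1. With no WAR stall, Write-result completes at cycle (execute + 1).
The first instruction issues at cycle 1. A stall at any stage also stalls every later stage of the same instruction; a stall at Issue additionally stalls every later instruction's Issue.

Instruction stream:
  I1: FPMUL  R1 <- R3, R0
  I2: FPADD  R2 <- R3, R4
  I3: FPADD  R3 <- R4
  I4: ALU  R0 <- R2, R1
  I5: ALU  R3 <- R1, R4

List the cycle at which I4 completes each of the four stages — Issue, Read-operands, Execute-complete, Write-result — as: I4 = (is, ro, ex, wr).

I4 = (9, 10, 11, 12)

I1 -> (1, 2, 7, 8)
I2 -> (2, 3, 6, 7)
I3 -> (8, 9, 12, 13)  // struct: FPADD busy until I2 writes@7
I4 -> (9, 10, 11, 12)
I5 -> (14, 15, 16, 17)  // WAW R3: wait I3 write@13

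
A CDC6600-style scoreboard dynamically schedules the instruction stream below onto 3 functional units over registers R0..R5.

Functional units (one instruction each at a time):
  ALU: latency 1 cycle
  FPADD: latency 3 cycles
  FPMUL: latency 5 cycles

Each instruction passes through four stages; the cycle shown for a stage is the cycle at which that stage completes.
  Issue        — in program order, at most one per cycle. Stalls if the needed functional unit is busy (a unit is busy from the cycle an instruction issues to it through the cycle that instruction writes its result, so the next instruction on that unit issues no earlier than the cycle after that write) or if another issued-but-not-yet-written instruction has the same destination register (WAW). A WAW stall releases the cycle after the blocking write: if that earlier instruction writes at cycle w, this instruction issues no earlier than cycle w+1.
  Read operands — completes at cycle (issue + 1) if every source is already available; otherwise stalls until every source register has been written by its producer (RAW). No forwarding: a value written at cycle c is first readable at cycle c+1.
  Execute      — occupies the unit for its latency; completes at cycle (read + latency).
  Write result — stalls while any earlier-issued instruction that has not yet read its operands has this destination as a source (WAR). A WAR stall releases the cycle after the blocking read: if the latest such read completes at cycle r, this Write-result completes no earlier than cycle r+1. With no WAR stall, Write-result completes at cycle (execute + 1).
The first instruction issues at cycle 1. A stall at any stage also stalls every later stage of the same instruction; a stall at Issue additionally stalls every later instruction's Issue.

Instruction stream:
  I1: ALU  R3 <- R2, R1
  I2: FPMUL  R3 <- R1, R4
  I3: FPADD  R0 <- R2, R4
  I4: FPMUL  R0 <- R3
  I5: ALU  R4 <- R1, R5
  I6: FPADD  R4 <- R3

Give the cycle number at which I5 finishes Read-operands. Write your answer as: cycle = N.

t=1  issue I1 (ALU)
t=2  I1 read-ops
t=3  I1 finished on ALU
t=4  I1→R3
t=5  issue I2 (FPMUL)
t=6  I2 read-ops · issue I3 (FPADD)
t=7  I3 read-ops
t=10  I3 finished on FPADD
t=11  I2 finished on FPMUL · I3→R0
t=12  I2→R3
t=13  issue I4 (FPMUL)
t=14  I4 read-ops · issue I5 (ALU)
t=15  I5 read-ops
t=16  I5 finished on ALU
t=17  I5→R4
t=18  issue I6 (FPADD)
t=19  I4 finished on FPMUL · I6 read-ops
t=20  I4→R0
t=22  I6 finished on FPADD
t=23  I6→R4

cycle = 15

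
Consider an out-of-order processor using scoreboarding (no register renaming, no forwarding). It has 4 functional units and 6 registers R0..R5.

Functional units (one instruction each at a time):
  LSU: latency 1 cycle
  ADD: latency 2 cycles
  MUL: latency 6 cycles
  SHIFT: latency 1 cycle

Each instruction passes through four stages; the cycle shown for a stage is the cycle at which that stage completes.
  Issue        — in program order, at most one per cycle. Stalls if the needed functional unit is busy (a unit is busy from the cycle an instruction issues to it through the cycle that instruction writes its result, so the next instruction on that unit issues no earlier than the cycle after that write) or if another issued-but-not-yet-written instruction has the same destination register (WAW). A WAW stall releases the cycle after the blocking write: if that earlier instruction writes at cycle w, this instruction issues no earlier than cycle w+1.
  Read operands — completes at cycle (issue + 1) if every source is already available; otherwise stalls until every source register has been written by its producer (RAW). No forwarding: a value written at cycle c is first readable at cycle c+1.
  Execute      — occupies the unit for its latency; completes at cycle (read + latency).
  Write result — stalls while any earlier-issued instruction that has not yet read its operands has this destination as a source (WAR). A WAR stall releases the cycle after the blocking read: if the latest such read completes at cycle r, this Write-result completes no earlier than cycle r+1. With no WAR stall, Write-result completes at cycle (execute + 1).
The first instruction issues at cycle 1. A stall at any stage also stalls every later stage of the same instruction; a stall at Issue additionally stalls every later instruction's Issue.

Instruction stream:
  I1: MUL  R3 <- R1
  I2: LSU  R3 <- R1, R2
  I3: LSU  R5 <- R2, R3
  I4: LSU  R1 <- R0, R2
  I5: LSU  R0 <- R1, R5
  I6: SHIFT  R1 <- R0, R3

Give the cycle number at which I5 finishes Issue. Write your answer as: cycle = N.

cycle = 22

I1 -> (1, 2, 8, 9)
I2 -> (10, 11, 12, 13)  // WAW R3: wait I1 write@9
I3 -> (14, 15, 16, 17)  // struct: LSU busy until I2 writes@13
I4 -> (18, 19, 20, 21)  // struct: LSU busy until I3 writes@17
I5 -> (22, 23, 24, 25)  // struct: LSU busy until I4 writes@21
I6 -> (23, 26, 27, 28)  // RAW R0: wait I5 write@25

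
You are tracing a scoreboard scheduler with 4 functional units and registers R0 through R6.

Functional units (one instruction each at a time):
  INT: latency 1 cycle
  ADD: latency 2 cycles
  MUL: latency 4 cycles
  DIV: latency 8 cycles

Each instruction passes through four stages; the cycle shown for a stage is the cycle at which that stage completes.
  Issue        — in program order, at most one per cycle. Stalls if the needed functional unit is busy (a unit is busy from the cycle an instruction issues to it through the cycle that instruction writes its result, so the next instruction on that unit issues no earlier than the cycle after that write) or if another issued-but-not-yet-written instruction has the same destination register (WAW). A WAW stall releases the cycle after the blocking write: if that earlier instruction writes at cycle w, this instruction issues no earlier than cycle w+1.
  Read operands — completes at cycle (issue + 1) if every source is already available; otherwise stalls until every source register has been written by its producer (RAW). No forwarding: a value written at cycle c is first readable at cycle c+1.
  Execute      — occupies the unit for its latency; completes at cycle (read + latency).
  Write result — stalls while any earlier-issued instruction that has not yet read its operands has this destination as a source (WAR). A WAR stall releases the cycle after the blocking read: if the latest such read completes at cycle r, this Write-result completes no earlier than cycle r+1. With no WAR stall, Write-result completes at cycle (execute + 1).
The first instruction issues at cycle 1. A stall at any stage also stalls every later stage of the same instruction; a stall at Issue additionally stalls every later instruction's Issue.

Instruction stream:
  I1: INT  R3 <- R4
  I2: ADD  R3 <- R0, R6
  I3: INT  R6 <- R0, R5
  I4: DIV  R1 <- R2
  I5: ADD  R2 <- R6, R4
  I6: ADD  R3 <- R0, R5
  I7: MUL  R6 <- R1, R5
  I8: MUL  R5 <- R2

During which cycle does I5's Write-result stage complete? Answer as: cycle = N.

cycle 1: I1 issues→INT
cycle 2: I1 reads
cycle 3: I1 exec-done
cycle 4: I1 writes R3
cycle 5: I2 issues→ADD
cycle 6: I2 reads, I3 issues→INT
cycle 7: I3 reads, I4 issues→DIV
cycle 8: I2 exec-done, I3 exec-done, I4 reads
cycle 9: I2 writes R3, I3 writes R6
cycle 10: I5 issues→ADD
cycle 11: I5 reads
cycle 13: I5 exec-done
cycle 14: I5 writes R2
cycle 15: I6 issues→ADD
cycle 16: I4 exec-done, I6 reads, I7 issues→MUL
cycle 17: I4 writes R1
cycle 18: I6 exec-done, I7 reads
cycle 19: I6 writes R3
cycle 22: I7 exec-done
cycle 23: I7 writes R6
cycle 24: I8 issues→MUL
cycle 25: I8 reads
cycle 29: I8 exec-done
cycle 30: I8 writes R5

cycle = 14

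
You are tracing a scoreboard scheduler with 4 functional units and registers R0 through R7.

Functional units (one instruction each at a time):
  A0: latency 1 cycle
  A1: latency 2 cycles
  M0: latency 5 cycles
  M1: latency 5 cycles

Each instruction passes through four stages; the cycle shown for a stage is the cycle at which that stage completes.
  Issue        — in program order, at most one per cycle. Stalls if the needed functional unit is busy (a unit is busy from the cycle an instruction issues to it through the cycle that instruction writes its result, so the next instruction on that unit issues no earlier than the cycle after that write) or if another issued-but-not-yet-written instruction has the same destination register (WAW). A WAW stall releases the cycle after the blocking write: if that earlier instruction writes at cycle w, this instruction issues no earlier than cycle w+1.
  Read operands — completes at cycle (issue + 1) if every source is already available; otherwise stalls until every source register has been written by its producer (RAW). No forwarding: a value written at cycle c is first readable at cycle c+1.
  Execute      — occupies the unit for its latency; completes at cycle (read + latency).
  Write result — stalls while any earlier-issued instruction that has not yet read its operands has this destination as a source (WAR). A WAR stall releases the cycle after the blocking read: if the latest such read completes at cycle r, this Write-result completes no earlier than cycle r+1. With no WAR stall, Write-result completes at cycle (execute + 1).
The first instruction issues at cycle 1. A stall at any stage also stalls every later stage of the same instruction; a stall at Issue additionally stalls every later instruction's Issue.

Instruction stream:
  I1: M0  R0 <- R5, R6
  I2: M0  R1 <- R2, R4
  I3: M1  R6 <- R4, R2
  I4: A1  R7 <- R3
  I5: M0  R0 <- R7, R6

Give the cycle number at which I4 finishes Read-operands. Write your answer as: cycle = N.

[1] issue I1 (M0)
[2] I1 read-ops
[7] I1 finished on M0
[8] I1→R0
[9] issue I2 (M0)
[10] I2 read-ops; issue I3 (M1)
[11] I3 read-ops; issue I4 (A1)
[12] I4 read-ops
[14] I4 finished on A1
[15] I2 finished on M0; I4→R7
[16] I2→R1; I3 finished on M1
[17] I3→R6; issue I5 (M0)
[18] I5 read-ops
[23] I5 finished on M0
[24] I5→R0

cycle = 12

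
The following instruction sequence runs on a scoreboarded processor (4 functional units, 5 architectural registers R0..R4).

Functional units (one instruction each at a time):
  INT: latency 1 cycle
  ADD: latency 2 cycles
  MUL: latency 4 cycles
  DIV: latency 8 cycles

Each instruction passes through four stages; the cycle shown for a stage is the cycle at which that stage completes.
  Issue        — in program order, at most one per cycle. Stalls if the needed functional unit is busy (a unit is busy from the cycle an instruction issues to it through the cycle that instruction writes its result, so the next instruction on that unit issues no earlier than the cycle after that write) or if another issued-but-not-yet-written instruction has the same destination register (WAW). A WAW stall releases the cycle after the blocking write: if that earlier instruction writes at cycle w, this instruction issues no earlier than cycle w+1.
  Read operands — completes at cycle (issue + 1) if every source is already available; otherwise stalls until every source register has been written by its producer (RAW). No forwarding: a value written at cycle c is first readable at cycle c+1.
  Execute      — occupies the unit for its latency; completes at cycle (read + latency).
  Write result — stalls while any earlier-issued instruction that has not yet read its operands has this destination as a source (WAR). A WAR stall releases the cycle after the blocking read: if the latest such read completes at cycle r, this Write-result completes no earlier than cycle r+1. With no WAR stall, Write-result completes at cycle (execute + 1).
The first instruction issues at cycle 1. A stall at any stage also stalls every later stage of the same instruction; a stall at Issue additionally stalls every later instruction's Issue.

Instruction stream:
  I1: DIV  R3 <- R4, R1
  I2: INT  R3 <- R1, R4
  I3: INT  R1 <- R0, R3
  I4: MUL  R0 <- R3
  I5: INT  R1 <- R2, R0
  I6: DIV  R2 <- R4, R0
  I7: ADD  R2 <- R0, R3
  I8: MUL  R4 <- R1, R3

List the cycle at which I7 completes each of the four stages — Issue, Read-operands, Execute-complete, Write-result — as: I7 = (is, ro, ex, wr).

I7 = (34, 35, 37, 38)

t=1  issue I1 (DIV)
t=2  I1 read-ops
t=10  I1 finished on DIV
t=11  I1→R3
t=12  issue I2 (INT)
t=13  I2 read-ops
t=14  I2 finished on INT
t=15  I2→R3
t=16  issue I3 (INT)
t=17  I3 read-ops; issue I4 (MUL)
t=18  I3 finished on INT; I4 read-ops
t=19  I3→R1
t=20  issue I5 (INT)
t=21  issue I6 (DIV)
t=22  I4 finished on MUL
t=23  I4→R0
t=24  I5 read-ops; I6 read-ops
t=25  I5 finished on INT
t=26  I5→R1
t=32  I6 finished on DIV
t=33  I6→R2
t=34  issue I7 (ADD)
t=35  I7 read-ops; issue I8 (MUL)
t=36  I8 read-ops
t=37  I7 finished on ADD
t=38  I7→R2
t=40  I8 finished on MUL
t=41  I8→R4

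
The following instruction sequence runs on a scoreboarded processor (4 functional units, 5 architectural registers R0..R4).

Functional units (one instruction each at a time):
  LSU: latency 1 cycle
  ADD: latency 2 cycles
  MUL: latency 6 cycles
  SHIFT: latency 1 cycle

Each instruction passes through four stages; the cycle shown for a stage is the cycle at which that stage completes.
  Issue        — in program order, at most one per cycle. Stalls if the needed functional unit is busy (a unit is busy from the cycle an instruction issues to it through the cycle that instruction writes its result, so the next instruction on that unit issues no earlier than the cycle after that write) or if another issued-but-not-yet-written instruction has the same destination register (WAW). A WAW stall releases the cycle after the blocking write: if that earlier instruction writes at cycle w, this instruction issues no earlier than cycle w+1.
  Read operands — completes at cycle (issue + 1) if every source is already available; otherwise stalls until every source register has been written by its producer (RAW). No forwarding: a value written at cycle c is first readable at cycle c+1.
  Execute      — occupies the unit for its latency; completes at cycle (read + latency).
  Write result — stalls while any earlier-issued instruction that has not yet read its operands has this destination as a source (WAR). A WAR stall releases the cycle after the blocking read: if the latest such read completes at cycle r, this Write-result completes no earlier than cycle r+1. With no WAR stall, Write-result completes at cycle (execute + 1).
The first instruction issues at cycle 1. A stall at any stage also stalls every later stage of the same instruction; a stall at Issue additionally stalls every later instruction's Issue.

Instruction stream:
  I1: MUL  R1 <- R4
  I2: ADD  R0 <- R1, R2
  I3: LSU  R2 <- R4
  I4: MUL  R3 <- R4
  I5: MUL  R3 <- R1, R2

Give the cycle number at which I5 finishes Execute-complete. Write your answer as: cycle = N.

cycle = 26

1) issue 1, read 2, done 8, write 9
2) issue 2, read 10, done 12, write 13  <RAW R1: wait I1 write@9>
3) issue 3, read 4, done 5, write 11  <WAR R2: wait I2 read@10>
4) issue 10, read 11, done 17, write 18  <struct: MUL busy until I1 writes@9>
5) issue 19, read 20, done 26, write 27  <struct: MUL busy until I4 writes@18>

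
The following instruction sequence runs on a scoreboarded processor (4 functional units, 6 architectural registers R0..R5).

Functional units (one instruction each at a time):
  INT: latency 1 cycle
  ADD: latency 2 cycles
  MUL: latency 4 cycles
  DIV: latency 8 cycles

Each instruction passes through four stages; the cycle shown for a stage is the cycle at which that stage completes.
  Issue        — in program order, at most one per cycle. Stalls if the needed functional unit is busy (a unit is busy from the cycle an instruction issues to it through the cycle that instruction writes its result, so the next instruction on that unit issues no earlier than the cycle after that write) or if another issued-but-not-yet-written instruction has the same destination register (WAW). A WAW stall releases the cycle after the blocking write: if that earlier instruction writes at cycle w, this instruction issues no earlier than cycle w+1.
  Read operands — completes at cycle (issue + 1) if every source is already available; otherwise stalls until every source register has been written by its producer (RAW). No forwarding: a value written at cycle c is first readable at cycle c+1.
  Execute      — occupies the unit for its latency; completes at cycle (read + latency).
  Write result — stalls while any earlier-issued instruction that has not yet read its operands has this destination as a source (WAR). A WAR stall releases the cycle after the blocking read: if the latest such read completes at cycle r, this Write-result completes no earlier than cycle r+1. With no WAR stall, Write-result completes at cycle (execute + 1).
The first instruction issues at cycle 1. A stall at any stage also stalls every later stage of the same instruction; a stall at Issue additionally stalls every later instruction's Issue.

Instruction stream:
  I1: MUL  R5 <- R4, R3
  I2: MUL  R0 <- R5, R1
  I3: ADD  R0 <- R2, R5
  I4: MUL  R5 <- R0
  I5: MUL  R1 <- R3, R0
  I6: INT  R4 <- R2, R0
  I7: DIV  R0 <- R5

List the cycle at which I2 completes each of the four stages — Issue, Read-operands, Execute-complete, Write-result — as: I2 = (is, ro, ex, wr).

1) issue 1, read 2, done 6, write 7
2) issue 8, read 9, done 13, write 14  <struct: MUL busy until I1 writes@7>
3) issue 15, read 16, done 18, write 19  <WAW R0: wait I2 write@14>
4) issue 16, read 20, done 24, write 25  <RAW R0: wait I3 write@19>
5) issue 26, read 27, done 31, write 32  <struct: MUL busy until I4 writes@25>
6) issue 27, read 28, done 29, write 30
7) issue 28, read 29, done 37, write 38

I2 = (8, 9, 13, 14)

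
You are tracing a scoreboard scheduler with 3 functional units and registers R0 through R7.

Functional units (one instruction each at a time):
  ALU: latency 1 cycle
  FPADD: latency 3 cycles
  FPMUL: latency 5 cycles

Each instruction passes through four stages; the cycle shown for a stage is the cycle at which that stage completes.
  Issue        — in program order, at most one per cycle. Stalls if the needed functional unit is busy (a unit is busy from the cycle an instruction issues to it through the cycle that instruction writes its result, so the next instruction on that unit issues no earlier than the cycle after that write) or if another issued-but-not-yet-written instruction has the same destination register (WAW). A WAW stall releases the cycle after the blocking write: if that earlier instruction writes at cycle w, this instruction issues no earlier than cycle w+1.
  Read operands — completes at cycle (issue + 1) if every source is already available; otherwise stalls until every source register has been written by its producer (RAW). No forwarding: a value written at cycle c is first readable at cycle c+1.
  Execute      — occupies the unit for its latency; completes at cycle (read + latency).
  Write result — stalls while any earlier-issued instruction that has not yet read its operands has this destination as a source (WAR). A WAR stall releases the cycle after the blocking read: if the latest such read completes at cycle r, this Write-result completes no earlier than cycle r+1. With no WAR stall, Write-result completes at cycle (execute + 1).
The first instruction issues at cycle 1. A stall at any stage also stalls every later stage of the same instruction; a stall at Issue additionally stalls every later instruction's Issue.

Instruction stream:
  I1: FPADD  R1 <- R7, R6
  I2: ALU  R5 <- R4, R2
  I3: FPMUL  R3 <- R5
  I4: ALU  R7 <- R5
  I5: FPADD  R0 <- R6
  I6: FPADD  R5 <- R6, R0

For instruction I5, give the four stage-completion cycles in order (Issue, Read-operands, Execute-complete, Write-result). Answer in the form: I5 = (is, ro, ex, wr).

  I1 | 1 | 2 | 5 | 6
  I2 | 2 | 3 | 4 | 5
  I3 | 3 | 6 | 11 | 12   RAW R5: wait I2 write@5
  I4 | 6 | 7 | 8 | 9   struct: ALU busy until I2 writes@5
  I5 | 7 | 8 | 11 | 12
  I6 | 13 | 14 | 17 | 18   struct: FPADD busy until I5 writes@12

I5 = (7, 8, 11, 12)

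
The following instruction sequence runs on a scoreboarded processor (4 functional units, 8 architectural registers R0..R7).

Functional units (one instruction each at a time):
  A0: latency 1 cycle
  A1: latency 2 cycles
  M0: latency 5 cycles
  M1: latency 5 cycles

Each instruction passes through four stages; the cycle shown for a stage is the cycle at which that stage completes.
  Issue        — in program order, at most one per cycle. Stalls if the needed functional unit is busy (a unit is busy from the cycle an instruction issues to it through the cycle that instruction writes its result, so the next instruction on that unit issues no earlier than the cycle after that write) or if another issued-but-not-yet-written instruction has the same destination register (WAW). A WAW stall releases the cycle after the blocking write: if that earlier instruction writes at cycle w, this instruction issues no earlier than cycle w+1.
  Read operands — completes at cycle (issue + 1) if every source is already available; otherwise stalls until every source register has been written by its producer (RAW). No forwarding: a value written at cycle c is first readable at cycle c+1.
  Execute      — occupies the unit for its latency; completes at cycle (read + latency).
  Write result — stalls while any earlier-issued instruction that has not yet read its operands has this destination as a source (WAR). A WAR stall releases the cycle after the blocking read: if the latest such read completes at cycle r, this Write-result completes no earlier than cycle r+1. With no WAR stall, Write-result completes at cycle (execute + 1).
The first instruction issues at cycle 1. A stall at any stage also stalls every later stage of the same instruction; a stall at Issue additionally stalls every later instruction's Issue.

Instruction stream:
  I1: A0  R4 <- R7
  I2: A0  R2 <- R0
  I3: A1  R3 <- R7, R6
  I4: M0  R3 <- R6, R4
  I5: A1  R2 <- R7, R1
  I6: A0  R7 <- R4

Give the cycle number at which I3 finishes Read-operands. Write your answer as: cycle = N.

  I1 | 1 | 2 | 3 | 4
  I2 | 5 | 6 | 7 | 8   struct: A0 busy until I1 writes@4
  I3 | 6 | 7 | 9 | 10
  I4 | 11 | 12 | 17 | 18   WAW R3: wait I3 write@10
  I5 | 12 | 13 | 15 | 16
  I6 | 13 | 14 | 15 | 16

cycle = 7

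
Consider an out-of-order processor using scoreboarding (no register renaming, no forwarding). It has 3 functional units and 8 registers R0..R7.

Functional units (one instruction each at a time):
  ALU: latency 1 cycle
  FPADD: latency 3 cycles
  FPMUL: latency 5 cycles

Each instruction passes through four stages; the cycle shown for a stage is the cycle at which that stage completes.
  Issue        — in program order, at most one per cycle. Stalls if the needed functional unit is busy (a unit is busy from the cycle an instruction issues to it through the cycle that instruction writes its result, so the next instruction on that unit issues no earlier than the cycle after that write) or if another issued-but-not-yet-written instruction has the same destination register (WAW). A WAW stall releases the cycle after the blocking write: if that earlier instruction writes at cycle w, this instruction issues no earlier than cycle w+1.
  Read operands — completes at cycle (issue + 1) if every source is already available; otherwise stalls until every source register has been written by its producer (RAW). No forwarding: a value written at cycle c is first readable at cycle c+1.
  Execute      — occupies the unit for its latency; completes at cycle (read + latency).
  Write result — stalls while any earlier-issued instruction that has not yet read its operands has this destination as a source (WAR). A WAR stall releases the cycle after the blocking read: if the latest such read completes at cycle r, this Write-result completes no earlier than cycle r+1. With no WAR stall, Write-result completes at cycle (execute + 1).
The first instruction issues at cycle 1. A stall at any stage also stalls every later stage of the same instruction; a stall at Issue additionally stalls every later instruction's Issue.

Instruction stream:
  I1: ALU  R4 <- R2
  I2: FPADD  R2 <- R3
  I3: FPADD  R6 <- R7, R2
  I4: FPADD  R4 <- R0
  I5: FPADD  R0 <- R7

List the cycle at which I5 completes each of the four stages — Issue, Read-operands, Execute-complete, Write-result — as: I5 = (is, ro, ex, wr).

I5 = (20, 21, 24, 25)

t=1  issue I1 (ALU)
t=2  I1 read-ops, issue I2 (FPADD)
t=3  I1 finished on ALU, I2 read-ops
t=4  I1→R4
t=6  I2 finished on FPADD
t=7  I2→R2
t=8  issue I3 (FPADD)
t=9  I3 read-ops
t=12  I3 finished on FPADD
t=13  I3→R6
t=14  issue I4 (FPADD)
t=15  I4 read-ops
t=18  I4 finished on FPADD
t=19  I4→R4
t=20  issue I5 (FPADD)
t=21  I5 read-ops
t=24  I5 finished on FPADD
t=25  I5→R0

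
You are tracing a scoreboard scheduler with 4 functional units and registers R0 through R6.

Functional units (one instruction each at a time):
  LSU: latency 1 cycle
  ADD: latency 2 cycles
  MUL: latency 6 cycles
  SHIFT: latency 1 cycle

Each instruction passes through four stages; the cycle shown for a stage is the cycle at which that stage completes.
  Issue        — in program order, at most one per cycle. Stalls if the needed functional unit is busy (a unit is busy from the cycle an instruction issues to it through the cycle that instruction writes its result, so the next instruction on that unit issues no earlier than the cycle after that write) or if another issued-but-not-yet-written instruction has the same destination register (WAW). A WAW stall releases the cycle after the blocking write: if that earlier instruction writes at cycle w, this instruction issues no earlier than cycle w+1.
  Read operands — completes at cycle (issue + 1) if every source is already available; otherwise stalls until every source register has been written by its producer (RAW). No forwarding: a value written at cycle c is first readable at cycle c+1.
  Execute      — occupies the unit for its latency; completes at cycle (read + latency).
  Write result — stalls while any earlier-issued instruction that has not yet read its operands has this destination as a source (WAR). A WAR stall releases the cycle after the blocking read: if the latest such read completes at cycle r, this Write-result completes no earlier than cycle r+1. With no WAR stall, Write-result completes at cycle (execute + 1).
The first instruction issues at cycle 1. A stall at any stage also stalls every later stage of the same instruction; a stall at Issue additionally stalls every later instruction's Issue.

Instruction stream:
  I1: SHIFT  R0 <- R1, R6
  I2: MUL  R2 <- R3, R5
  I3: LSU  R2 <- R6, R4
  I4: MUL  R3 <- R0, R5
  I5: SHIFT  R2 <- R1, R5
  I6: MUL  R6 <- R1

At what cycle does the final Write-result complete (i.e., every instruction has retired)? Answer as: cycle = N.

[I1] 1/2/3/4
[I2] 2/3/9/10
[I3] 11/12/13/14  (WAW R2: wait I2 write@10)
[I4] 12/13/19/20
[I5] 15/16/17/18  (WAW R2: wait I3 write@14)
[I6] 21/22/28/29  (struct: MUL busy until I4 writes@20)

cycle = 29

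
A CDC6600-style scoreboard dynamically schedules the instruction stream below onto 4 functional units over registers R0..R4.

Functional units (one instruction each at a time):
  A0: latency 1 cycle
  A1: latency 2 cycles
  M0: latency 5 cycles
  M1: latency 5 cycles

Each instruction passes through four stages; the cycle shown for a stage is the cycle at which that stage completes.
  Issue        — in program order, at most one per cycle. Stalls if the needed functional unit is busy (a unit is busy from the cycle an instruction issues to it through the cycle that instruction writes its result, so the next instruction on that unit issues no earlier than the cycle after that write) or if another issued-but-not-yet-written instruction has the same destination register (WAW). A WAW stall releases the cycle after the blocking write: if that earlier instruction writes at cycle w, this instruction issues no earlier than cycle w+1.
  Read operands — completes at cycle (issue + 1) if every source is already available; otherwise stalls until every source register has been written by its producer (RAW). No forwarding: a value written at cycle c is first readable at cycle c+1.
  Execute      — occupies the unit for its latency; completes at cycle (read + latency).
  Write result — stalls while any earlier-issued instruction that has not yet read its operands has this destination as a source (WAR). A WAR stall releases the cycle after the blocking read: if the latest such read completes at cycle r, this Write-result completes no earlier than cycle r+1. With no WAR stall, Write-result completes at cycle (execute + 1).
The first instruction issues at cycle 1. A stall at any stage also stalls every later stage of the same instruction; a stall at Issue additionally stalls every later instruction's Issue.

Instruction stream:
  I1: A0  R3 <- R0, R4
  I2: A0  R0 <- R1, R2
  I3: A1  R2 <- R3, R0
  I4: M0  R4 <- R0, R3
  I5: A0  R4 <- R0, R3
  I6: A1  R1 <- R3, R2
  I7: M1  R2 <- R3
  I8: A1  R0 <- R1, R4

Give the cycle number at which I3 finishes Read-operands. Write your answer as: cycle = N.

cycle = 9

I1: IS=1 RO=2 EX=3 WR=4
I2: IS=5 RO=6 EX=7 WR=8  [struct: A0 busy until I1 writes@4]
I3: IS=6 RO=9 EX=11 WR=12  [RAW R0: wait I2 write@8]
I4: IS=7 RO=9 EX=14 WR=15  [RAW R0: wait I2 write@8]
I5: IS=16 RO=17 EX=18 WR=19  [WAW R4: wait I4 write@15]
I6: IS=17 RO=18 EX=20 WR=21
I7: IS=18 RO=19 EX=24 WR=25
I8: IS=22 RO=23 EX=25 WR=26  [struct: A1 busy until I6 writes@21]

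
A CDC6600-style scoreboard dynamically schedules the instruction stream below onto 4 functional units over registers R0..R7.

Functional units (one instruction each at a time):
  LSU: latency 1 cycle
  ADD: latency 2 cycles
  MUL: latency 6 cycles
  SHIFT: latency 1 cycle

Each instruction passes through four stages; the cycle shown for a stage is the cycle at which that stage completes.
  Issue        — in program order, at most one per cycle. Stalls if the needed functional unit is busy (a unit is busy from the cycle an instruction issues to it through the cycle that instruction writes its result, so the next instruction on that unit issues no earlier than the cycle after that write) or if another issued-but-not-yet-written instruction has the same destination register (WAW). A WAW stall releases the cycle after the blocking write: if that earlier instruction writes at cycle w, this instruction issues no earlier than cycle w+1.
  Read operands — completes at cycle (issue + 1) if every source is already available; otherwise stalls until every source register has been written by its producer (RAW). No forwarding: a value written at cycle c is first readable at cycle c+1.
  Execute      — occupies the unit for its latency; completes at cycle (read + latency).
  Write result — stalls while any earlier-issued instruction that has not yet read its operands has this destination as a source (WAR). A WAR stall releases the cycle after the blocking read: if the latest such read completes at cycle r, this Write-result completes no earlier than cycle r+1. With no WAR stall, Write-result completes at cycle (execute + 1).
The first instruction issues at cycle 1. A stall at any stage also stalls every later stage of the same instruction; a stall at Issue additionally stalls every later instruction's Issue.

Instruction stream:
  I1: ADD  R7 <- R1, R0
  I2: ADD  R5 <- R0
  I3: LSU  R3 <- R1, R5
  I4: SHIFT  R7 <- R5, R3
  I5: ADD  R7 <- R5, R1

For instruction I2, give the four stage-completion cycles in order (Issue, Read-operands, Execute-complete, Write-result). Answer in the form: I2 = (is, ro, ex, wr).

[I1] 1/2/4/5
[I2] 6/7/9/10  (struct: ADD busy until I1 writes@5)
[I3] 7/11/12/13  (RAW R5: wait I2 write@10)
[I4] 8/14/15/16  (RAW R3: wait I3 write@13)
[I5] 17/18/20/21  (WAW R7: wait I4 write@16)

I2 = (6, 7, 9, 10)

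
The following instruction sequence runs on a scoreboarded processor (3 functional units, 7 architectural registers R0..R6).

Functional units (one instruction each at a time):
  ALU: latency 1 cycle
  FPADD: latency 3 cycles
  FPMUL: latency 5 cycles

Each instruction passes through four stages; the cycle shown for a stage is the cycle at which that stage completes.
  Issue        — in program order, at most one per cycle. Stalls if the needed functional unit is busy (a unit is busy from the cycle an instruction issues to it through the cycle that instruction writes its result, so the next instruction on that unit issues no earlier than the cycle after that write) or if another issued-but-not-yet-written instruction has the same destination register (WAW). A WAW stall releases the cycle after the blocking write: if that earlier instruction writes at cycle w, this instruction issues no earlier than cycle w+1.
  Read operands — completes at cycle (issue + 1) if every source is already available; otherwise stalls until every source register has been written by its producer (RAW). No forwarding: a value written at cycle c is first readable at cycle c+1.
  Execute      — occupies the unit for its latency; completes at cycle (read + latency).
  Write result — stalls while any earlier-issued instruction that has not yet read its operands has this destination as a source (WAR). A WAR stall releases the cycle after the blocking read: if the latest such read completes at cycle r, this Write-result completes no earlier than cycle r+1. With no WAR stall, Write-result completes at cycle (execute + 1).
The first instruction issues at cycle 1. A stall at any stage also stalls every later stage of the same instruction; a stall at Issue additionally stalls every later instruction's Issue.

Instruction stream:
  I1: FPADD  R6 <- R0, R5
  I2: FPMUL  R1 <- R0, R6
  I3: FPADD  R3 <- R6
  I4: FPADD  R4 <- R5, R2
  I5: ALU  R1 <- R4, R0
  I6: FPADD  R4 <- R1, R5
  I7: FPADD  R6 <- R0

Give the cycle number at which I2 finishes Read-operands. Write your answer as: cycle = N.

cycle = 7

t=1  I1 dispatched to FPADD
t=2  I1 operands ready · I2 dispatched to FPMUL
t=5  I1 complete
t=6  R6←I1
t=7  I2 operands ready · I3 dispatched to FPADD
t=8  I3 operands ready
t=11  I3 complete
t=12  I2 complete · R3←I3
t=13  R1←I2 · I4 dispatched to FPADD
t=14  I4 operands ready · I5 dispatched to ALU
t=17  I4 complete
t=18  R4←I4
t=19  I5 operands ready · I6 dispatched to FPADD
t=20  I5 complete
t=21  R1←I5
t=22  I6 operands ready
t=25  I6 complete
t=26  R4←I6
t=27  I7 dispatched to FPADD
t=28  I7 operands ready
t=31  I7 complete
t=32  R6←I7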